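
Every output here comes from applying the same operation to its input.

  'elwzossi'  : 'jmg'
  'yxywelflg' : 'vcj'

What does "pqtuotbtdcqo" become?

omro

Looking at the pairs, the operation is to shift every letter 2 places backward in the alphabet (wrapping around), then keep one character in every 3, starting at position 2 (positions 2nd, 5th, 8th, ...).
On "pqtuotbtdcqo": the first step gives "norsmrzrbaom", and the second then gives "omro".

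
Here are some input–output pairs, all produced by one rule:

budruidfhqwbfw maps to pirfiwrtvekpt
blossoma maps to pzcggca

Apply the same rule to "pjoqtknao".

dxcehybo

What's happening: delete the last character, then shift every letter 12 places backward in the alphabet (wrapping around).
Starting from "pjoqtknao": after the first operation, "pjoqtkna"; after the second, "dxcehybo".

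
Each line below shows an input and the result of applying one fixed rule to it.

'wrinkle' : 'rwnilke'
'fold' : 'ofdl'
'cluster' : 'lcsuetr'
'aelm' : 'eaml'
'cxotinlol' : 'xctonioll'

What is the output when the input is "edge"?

deeg

The pattern: swap each adjacent pair of characters (1↔2, 3↔4, ...).
Doing the same to "edge": "deeg".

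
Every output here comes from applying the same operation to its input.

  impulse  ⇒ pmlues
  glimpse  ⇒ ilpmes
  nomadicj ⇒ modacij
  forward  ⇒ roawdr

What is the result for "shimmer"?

ihmmre

In each case the input is transformed by: delete the first character, then swap each adjacent pair of characters (1↔2, 3↔4, ...).
Doing the same to "shimmer": "ihmmre".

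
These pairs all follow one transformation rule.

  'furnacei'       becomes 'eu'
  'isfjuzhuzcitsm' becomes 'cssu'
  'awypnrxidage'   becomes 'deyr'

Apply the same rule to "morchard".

ro

Each output is the input with this applied: swap the front and back halves of the string, then keep one character in every 3, starting at position 3 (positions 3rd, 6th, 9th, ...).
Doing the same to "morchard": "ro".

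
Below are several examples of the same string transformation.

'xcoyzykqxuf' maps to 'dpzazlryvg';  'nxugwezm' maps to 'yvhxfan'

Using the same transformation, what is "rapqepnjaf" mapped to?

bqrfqokbg

Each output is the input with this applied: shift every letter 1 place forward in the alphabet (wrapping around), then delete the first character.
"rapqepnjaf" → "sbqrfqokbg" → "bqrfqokbg".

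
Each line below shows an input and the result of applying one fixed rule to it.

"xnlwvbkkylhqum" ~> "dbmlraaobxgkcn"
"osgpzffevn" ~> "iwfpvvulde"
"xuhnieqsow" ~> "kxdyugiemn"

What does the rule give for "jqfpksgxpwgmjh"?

gvfaiwnfmwczxz

Each output is the input with this applied: move the first character to the end, then shift every letter 10 places backward in the alphabet (wrapping around).
Working it through for "jqfpksgxpwgmjh": intermediate "qfpksgxpwgmjhj", final "gvfaiwnfmwczxz".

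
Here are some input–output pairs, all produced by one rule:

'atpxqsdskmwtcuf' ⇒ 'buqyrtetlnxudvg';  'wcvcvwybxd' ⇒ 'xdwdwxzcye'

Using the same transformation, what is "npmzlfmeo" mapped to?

oqnamgnfp

Each output is the input with this applied: shift every letter 1 place forward in the alphabet (wrapping around).
On "npmzlfmeo" that produces "oqnamgnfp".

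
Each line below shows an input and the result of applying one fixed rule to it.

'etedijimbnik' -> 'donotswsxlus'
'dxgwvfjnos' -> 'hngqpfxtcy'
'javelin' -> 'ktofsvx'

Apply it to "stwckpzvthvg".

In each case the input is transformed by: swap each adjacent pair of characters (1↔2, 3↔4, ...), then shift every letter 10 places forward in the alphabet (wrapping around).
On "stwckpzvthvg": the first step gives "tscwpkvzhtgv", and the second then gives "dcmgzufjrdqf".

dcmgzufjrdqf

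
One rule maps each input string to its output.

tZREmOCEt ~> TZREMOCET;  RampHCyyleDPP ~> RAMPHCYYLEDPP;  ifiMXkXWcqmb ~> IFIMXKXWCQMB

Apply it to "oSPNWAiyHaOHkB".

The pattern: convert every letter to uppercase.
So "oSPNWAiyHaOHkB" becomes "OSPNWAIYHAOHKB".

OSPNWAIYHAOHKB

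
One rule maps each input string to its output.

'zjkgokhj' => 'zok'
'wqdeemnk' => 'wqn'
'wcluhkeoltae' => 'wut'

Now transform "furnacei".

urn

Rule — sort the characters into reverse alphabetical order, then keep only the first 3 characters.
For "furnacei", step one produces "urnifeca"; step two turns that into "urn".
(Check on "wcluhkeoltae": → "wutollkheeca" → "wut" ✓)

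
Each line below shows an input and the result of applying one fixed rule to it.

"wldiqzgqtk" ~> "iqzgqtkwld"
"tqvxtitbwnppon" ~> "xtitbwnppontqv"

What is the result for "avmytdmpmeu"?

Rule — move the first 3 characters to the end (rotate left by 3).
Doing the same to "avmytdmpmeu": "ytdmpmeuavm".

ytdmpmeuavm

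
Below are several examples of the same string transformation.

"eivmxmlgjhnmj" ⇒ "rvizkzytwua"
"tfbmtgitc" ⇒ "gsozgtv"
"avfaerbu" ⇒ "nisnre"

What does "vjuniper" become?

iwhavc

The transformation: shift every letter 13 places forward in the alphabet (wrapping around) — i.e. ROT13, then delete the last 2 characters.
For "vjuniper", step one produces "iwhavcre"; step two turns that into "iwhavc".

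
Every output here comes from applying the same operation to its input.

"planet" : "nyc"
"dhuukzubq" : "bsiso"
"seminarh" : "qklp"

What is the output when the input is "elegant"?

ccyr

The rule is to shift every letter 2 places backward in the alphabet (wrapping around), then keep every other character starting from the first (positions 1st, 3rd, 5th, ...).
For "elegant", step one produces "cjceylr"; step two turns that into "ccyr".
(Check on "dhuukzubq": → "bfssixszo" → "bsiso" ✓)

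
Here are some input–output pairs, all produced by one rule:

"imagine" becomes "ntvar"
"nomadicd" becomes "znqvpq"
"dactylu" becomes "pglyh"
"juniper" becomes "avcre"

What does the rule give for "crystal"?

lfgny

Rule — shift every letter 13 places forward in the alphabet (wrapping around) — i.e. ROT13, then delete the first 2 characters.
Doing the same to "crystal": "lfgny".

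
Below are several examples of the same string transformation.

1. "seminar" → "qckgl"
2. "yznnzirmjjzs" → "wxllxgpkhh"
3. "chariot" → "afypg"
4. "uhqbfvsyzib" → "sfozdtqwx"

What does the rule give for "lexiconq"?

jcvgam

Looking at the pairs, the operation is to delete the last 2 characters, then shift every letter 2 places backward in the alphabet (wrapping around).
Applying both steps to "lexiconq": "lexico", then "jcvgam".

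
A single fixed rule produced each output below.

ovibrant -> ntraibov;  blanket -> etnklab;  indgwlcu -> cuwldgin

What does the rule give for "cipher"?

erphci

The pattern: reverse the string, then swap each adjacent pair of characters (1↔2, 3↔4, ...).
Starting from "cipher": after the first operation, "rehpic"; after the second, "erphci".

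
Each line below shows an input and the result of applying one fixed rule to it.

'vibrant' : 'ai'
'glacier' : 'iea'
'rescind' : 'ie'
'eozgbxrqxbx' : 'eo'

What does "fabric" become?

The pattern: move the first 3 characters to the end (rotate left by 3), then keep only the vowels.
So "fabric" becomes "ia".

ia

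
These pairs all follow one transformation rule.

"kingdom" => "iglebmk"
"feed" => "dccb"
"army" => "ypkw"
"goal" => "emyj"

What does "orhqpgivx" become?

Rule — shift every letter 2 places backward in the alphabet (wrapping around).
On "orhqpgivx" that produces "mpfonegtv".

mpfonegtv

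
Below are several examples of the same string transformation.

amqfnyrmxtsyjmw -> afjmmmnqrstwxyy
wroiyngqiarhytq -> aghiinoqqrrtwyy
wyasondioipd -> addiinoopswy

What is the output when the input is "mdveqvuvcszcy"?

The rule is to sort the characters into alphabetical order.
Applying that to "mdveqvuvcszcy" gives "ccdemqsuvvvyz".

ccdemqsuvvvyz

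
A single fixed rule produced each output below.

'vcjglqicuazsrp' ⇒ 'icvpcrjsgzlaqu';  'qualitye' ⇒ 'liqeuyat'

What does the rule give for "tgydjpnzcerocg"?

nztggcyodrjepc

Rule — take characters alternately from the front and the back (1st, last, 2nd, 2nd-last, ...), then move the last 2 characters to the front (rotate right by 2).
For "tgydjpnzcerocg" the result is "nztggcyodrjepc".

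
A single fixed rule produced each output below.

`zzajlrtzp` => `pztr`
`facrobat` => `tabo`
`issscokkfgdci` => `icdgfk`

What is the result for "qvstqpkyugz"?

zguyk

Rule — take characters alternately from the front and the back (1st, last, 2nd, 2nd-last, ...), then keep every other character starting from the second (positions 2nd, 4th, 6th, ...).
Applying both steps to "qvstqpkyugz": "qzvgsutyqkp", then "zguyk".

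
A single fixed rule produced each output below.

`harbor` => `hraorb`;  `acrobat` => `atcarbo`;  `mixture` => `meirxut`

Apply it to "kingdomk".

The transformation: take characters alternately from the front and the back (1st, last, 2nd, 2nd-last, ...).
Doing the same to "kingdomk": "kkimnogd".

kkimnogd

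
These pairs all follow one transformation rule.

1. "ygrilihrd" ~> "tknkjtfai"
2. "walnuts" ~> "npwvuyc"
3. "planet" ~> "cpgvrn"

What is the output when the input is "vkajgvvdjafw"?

What's happening: move the first 2 characters to the end (rotate left by 2), then shift every letter 2 places forward in the alphabet (wrapping around).
For "vkajgvvdjafw", step one produces "ajgvvdjafwvk"; step two turns that into "clixxflchyxm".
(Check on "walnuts": → "lnutswa" → "npwvuyc" ✓)

clixxflchyxm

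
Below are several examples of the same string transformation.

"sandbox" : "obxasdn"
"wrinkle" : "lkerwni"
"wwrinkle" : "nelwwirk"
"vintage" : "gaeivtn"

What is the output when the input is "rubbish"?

What's happening: swap each adjacent pair of characters (1↔2, 3↔4, ...), then move the last 3 characters to the front (rotate right by 3).
"rubbish" → "urbbsih" → "sihurbb".
(Check on "wrinkle": → "rwnilke" → "lkerwni" ✓)

sihurbb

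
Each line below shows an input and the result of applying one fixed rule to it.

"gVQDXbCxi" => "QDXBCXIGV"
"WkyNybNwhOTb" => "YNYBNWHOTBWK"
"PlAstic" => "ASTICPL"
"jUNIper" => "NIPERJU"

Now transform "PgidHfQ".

IDHFQPG

The rule is to move the first 2 characters to the end (rotate left by 2), then convert every letter to uppercase.
For "PgidHfQ" the result is "IDHFQPG".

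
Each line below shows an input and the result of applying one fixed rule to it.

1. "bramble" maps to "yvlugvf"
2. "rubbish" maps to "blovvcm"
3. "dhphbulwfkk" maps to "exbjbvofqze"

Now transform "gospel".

faimjy

In each case the input is transformed by: shift every letter 6 places backward in the alphabet (wrapping around), then move the last character to the front.
Starting from "gospel": after the first operation, "aimjyf"; after the second, "faimjy".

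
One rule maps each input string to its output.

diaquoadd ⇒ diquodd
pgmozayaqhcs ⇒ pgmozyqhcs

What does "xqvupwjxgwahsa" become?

xqvupwjxgwhs

Each output is the input with this applied: remove every "a".
For "xqvupwjxgwahsa" the result is "xqvupwjxgwhs".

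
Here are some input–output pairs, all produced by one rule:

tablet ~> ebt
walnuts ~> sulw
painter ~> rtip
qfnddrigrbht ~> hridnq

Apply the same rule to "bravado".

What's happening: keep every other character starting from the first (positions 1st, 3rd, 5th, ...), then reverse the string.
Working it through for "bravado": intermediate "baao", final "oaab".

oaab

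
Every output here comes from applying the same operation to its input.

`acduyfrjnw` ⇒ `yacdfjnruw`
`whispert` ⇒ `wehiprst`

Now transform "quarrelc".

The rule is to sort the characters into alphabetical order, then move the last character to the front.
"quarrelc" → "acelqrru" → "uacelqrr".

uacelqrr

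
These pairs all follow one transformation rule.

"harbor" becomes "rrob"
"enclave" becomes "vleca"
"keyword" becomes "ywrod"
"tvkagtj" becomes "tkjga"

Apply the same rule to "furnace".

The transformation: delete the first 2 characters, then sort the characters into reverse alphabetical order.
On "furnace": the first step gives "rnace", and the second then gives "rneca".

rneca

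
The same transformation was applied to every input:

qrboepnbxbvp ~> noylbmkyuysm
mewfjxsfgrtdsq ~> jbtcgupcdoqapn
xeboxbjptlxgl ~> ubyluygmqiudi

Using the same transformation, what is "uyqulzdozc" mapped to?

rvnriwalwz

What's happening: shift every letter 3 places backward in the alphabet (wrapping around).
"uyqulzdozc" → "rvnriwalwz".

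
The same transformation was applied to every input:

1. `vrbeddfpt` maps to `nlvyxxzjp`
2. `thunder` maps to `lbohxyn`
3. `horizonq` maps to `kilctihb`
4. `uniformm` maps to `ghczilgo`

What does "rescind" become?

The rule is to swap the first and last characters, then shift every letter 6 places backward in the alphabet (wrapping around).
Working it through for "rescind": intermediate "descinr", final "xymwchl".
(Check on "thunder": → "rhundet" → "lbohxyn" ✓)

xymwchl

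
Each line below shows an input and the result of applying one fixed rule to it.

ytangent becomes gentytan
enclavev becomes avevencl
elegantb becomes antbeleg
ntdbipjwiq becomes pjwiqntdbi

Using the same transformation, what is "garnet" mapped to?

netgar

The rule is to swap the front and back halves of the string.
On "garnet" that produces "netgar".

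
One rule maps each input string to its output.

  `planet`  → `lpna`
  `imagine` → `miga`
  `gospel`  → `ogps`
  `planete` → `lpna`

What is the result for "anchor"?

nahc

Rule — swap each adjacent pair of characters (1↔2, 3↔4, ...), then keep only the first 4 characters.
Starting from "anchor": after the first operation, "nahcro"; after the second, "nahc".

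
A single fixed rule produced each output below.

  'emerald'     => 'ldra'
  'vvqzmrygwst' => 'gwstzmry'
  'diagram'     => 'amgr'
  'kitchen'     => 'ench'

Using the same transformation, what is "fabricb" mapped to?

cbri

Each output is the input with this applied: delete the first 3 characters, then swap the front and back halves of the string.
"fabricb" → "ricb" → "cbri".
(Check on "vvqzmrygwst": → "zmrygwst" → "gwstzmry" ✓)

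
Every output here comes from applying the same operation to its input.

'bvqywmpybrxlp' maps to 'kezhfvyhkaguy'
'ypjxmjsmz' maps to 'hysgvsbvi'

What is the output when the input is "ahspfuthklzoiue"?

In each case the input is transformed by: shift every letter 9 places forward in the alphabet (wrapping around).
Doing the same to "ahspfuthklzoiue": "jqbyodcqtuixrdn".

jqbyodcqtuixrdn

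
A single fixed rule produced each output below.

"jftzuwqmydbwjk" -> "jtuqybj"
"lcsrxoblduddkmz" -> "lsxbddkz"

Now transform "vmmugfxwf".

vmgxf

What's happening: keep every other character starting from the first (positions 1st, 3rd, 5th, ...).
Applying that to "vmmugfxwf" gives "vmgxf".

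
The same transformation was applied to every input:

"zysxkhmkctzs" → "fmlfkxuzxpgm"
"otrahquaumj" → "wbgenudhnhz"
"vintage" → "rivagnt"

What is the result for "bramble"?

Looking at the pairs, the operation is to shift every letter 13 places forward in the alphabet (wrapping around) — i.e. ROT13, then move the last character to the front.
Applying both steps to "bramble": "oenzoyr", then "roenzoy".

roenzoy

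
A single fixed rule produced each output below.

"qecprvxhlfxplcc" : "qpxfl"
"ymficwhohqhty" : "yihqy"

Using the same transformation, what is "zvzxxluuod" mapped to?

zxud

In each case the input is transformed by: keep one character in every 3, starting at position 1 (positions 1st, 4th, 7th, ...).
"zvzxxluuod" → "zxud".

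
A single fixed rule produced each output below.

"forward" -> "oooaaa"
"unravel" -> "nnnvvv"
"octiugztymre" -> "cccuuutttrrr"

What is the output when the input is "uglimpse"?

gggmmmeee

Rule — keep one character in every 3, starting at position 2 (positions 2nd, 5th, 8th, ...), then repeat every character 3 times.
For "uglimpse", step one produces "gme"; step two turns that into "gggmmmeee".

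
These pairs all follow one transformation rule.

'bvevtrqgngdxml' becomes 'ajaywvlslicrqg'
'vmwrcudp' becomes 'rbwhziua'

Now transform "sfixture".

kncyzwjx

The rule is to move the first character to the end, then shift every letter 5 places forward in the alphabet (wrapping around).
On "sfixture": the first step gives "fixtures", and the second then gives "kncyzwjx".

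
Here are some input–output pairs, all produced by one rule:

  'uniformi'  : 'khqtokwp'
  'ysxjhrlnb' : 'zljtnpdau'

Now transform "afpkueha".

rmwgjcch

Rule — shift every letter 2 places forward in the alphabet (wrapping around), then move the first 2 characters to the end (rotate left by 2).
For "afpkueha", step one produces "chrmwgjc"; step two turns that into "rmwgjcch".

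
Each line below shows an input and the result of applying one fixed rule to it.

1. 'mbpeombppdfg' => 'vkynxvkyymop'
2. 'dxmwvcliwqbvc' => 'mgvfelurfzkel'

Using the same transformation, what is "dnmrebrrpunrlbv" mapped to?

mwvankaaydwauke

What's happening: shift every letter 9 places forward in the alphabet (wrapping around).
So "dnmrebrrpunrlbv" becomes "mwvankaaydwauke".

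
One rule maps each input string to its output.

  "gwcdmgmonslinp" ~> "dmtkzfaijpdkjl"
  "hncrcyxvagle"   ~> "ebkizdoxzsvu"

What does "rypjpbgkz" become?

Each output is the input with this applied: take characters alternately from the front and the back (1st, last, 2nd, 2nd-last, ...), then shift every letter 3 places backward in the alphabet (wrapping around).
Starting from "rypjpbgkz": after the first operation, "rzykpgjbp"; after the second, "owvhmdgym".
(Check on "hncrcyxvagle": → "henlcgracvyx" → "ebkizdoxzsvu" ✓)

owvhmdgym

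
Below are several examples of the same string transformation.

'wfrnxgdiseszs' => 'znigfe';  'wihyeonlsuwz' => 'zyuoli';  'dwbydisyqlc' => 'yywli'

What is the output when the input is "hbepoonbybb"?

In each case the input is transformed by: keep every other character starting from the second (positions 2nd, 4th, 6th, ...), then sort the characters into reverse alphabetical order.
For "hbepoonbybb", step one produces "bpobb"; step two turns that into "pobbb".
(Check on "dwbydisyqlc": → "wyiyl" → "yywli" ✓)

pobbb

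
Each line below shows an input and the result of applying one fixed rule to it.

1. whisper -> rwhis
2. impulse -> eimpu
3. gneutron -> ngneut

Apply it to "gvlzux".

xgvl

In each case the input is transformed by: move the last 3 characters to the front (rotate right by 3), then delete the first 2 characters.
"gvlzux" → "zuxgvl" → "xgvl".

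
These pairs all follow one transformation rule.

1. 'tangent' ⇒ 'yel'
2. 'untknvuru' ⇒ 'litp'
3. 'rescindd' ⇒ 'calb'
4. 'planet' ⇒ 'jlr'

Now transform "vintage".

In each case the input is transformed by: keep every other character starting from the second (positions 2nd, 4th, 6th, ...), then shift every letter 2 places backward in the alphabet (wrapping around).
So "vintage" becomes "gre".

gre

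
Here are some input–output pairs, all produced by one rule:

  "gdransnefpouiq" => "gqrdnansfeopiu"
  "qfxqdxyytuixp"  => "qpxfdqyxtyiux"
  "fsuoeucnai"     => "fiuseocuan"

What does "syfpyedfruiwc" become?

scfyypderfiuw

The rule is to move the last character to the front, then swap each adjacent pair of characters (1↔2, 3↔4, ...).
For "syfpyedfruiwc", step one produces "csyfpyedfruiw"; step two turns that into "scfyypderfiuw".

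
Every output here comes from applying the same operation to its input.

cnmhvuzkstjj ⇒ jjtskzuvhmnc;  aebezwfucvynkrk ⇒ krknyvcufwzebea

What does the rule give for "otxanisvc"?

In each case the input is transformed by: reverse the string.
On "otxanisvc" that produces "cvsinaxto".

cvsinaxto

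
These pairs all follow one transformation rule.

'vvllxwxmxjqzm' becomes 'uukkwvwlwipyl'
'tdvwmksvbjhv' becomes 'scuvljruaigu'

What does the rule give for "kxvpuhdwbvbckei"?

jwuotgcvauabjdh

Rule — shift every letter 1 place backward in the alphabet (wrapping around).
Applying that to "kxvpuhdwbvbckei" gives "jwuotgcvauabjdh".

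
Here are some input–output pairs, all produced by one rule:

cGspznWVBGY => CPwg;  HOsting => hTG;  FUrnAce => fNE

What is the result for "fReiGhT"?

FIt

Looking at the pairs, the operation is to flip the case of every letter, then keep one character in every 3, starting at position 1 (positions 1st, 4th, 7th, ...).
Starting from "fReiGhT": after the first operation, "FrEIgHt"; after the second, "FIt".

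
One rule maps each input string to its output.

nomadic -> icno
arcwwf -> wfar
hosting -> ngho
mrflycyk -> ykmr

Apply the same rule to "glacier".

ergl

Looking at the pairs, the operation is to move the first 2 characters to the end (rotate left by 2), then keep only the last 4 characters.
For "glacier", step one produces "aciergl"; step two turns that into "ergl".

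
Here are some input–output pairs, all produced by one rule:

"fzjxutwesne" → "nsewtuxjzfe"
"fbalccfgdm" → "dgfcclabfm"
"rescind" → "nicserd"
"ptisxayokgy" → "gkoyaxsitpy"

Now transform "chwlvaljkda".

Rule — move the last character to the front, then reverse the string.
"chwlvaljkda" → "achwlvaljkd" → "dkjlavlwhca".

dkjlavlwhca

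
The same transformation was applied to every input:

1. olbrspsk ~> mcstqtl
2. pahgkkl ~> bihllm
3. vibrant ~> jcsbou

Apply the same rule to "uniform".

ojgpsn

What's happening: shift every letter 1 place forward in the alphabet (wrapping around), then delete the first character.
"uniform" → "vojgpsn" → "ojgpsn".
(Check on "olbrspsk": → "pmcstqtl" → "mcstqtl" ✓)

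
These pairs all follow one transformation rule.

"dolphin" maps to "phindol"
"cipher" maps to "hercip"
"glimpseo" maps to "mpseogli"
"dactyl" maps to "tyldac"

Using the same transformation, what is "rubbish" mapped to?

bishrub

The rule is to move the first 3 characters to the end (rotate left by 3).
On "rubbish" that produces "bishrub".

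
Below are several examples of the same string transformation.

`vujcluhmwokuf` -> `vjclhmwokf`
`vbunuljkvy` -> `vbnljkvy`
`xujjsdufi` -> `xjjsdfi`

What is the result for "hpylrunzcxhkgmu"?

In each case the input is transformed by: remove every "u".
On "hpylrunzcxhkgmu" that produces "hpylrnzcxhkgm".

hpylrnzcxhkgm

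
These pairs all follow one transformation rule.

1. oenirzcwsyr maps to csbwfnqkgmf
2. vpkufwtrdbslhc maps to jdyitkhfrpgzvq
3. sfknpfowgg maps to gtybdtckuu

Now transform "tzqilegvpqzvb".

hnewzsujdenjp

The pattern: shift every letter 12 places backward in the alphabet (wrapping around).
For "tzqilegvpqzvb" the result is "hnewzsujdenjp".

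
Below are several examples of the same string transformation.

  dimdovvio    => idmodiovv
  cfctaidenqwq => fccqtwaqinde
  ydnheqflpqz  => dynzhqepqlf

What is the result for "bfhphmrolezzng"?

fbhgpnhzmzreol

The rule is to move the first character to the end, then take characters alternately from the front and the back (1st, last, 2nd, 2nd-last, ...).
"bfhphmrolezzng" → "fbhgpnhzmzreol".
(Check on "ydnheqflpqz": → "dnheqflpqzy" → "dynzhqepqlf" ✓)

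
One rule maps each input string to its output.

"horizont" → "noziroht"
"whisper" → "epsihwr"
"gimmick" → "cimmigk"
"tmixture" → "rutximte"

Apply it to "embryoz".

oyrbmez

Rule — reverse the string, then move the first character to the end.
Applying that to "embryoz" gives "oyrbmez".
(Check on "tmixture": → "erutximt" → "rutximte" ✓)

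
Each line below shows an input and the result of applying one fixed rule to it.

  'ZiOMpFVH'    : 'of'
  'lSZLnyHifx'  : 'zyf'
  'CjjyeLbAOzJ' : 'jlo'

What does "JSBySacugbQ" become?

bag

The rule is to keep one character in every 3, starting at position 3 (positions 3rd, 6th, 9th, ...), then convert every letter to lowercase.
For "JSBySacugbQ", step one produces "Bag"; step two turns that into "bag".
(Check on "CjjyeLbAOzJ": → "jLO" → "jlo" ✓)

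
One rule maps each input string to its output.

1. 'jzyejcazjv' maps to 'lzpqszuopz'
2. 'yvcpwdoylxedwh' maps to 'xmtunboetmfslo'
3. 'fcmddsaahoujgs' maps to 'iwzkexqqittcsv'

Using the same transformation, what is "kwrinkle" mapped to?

In each case the input is transformed by: shift every letter 10 places backward in the alphabet (wrapping around), then reverse the string.
On "kwrinkle": the first step gives "amhydabu", and the second then gives "ubadyhma".

ubadyhma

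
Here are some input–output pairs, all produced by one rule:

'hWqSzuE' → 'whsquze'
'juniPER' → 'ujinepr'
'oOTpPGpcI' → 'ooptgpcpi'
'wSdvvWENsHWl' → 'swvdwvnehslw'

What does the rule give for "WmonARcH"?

mwnorahc

Each output is the input with this applied: swap each adjacent pair of characters (1↔2, 3↔4, ...), then convert every letter to lowercase.
"WmonARcH" → "mwnorahc".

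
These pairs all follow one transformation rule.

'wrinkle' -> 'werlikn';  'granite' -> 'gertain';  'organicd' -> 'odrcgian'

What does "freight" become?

The rule is to take characters alternately from the front and the back (1st, last, 2nd, 2nd-last, ...).
Applying that to "freight" gives "ftrhegi".

ftrhegi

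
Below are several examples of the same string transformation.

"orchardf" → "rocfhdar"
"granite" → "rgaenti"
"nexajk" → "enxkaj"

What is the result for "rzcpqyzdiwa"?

zrcapwqiydz

The rule is to move the first character to the end, then take characters alternately from the front and the back (1st, last, 2nd, 2nd-last, ...).
For "rzcpqyzdiwa", step one produces "zcpqyzdiwar"; step two turns that into "zrcapwqiydz".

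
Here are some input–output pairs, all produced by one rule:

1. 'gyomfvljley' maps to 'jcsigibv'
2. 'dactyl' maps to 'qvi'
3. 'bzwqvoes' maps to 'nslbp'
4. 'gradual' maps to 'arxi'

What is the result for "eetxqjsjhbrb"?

Each output is the input with this applied: shift every letter 3 places backward in the alphabet (wrapping around), then delete the first 3 characters.
Working it through for "eetxqjsjhbrb": intermediate "bbqungpgeyoy", final "ungpgeyoy".

ungpgeyoy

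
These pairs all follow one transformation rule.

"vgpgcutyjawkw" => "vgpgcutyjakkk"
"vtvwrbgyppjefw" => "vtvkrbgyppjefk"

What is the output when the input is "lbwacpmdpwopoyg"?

The rule is to replace every "w" with "k".
So "lbwacpmdpwopoyg" becomes "lbkacpmdpkopoyg".

lbkacpmdpkopoyg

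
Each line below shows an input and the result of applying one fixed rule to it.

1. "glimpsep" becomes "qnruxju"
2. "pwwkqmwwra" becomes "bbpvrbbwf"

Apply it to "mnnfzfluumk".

In each case the input is transformed by: shift every letter 5 places forward in the alphabet (wrapping around), then delete the first character.
Starting from "mnnfzfluumk": after the first operation, "rsskekqzzrp"; after the second, "sskekqzzrp".

sskekqzzrp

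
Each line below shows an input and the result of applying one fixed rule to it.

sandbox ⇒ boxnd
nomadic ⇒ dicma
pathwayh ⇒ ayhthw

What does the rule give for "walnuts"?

utsln

The rule is to delete the first 2 characters, then move the last 3 characters to the front (rotate right by 3).
On "walnuts": the first step gives "lnuts", and the second then gives "utsln".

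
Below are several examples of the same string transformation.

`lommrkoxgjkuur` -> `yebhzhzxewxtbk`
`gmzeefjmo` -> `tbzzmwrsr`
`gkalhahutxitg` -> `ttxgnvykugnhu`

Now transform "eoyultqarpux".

rkbhlcheyngd

The rule is to take characters alternately from the front and the back (1st, last, 2nd, 2nd-last, ...), then shift every letter 13 places forward in the alphabet (wrapping around) — i.e. ROT13.
Applying both steps to "eoyultqarpux": "exouypurlatq", then "rkbhlcheyngd".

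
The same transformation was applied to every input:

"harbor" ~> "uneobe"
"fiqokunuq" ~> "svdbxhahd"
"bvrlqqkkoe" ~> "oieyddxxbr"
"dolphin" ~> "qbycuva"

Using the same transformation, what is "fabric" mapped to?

snoevp

Looking at the pairs, the operation is to shift every letter 13 places forward in the alphabet (wrapping around) — i.e. ROT13.
Applying that to "fabric" gives "snoevp".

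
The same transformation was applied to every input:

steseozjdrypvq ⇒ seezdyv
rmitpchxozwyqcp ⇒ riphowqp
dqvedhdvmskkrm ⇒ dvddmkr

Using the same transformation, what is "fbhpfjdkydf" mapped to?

fhfdyf

Looking at the pairs, the operation is to keep every other character starting from the first (positions 1st, 3rd, 5th, ...).
So "fbhpfjdkydf" becomes "fhfdyf".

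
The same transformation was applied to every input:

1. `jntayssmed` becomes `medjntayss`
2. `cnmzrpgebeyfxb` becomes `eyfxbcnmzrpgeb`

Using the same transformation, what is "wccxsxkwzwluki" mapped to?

wlukiwccxsxkwz

Rule — swap the front and back halves of the string, then move the first 2 characters to the end (rotate left by 2).
On "wccxsxkwzwluki": the first step gives "wzwlukiwccxsxk", and the second then gives "wlukiwccxsxkwz".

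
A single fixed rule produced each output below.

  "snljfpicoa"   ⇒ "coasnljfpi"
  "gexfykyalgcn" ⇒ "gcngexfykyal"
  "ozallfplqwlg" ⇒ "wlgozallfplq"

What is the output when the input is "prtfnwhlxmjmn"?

jmnprtfnwhlxm

The transformation: move the last 3 characters to the front (rotate right by 3).
So "prtfnwhlxmjmn" becomes "jmnprtfnwhlxm".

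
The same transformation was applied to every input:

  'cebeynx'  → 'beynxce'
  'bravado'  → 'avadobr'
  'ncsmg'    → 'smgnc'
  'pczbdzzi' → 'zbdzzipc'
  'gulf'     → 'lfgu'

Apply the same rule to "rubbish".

In each case the input is transformed by: move the first 2 characters to the end (rotate left by 2).
Applying that to "rubbish" gives "bbishru".

bbishru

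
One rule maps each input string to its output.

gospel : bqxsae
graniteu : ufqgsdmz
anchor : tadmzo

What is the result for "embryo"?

The pattern: swap the front and back halves of the string, then shift every letter 12 places forward in the alphabet (wrapping around).
Starting from "embryo": after the first operation, "ryoemb"; after the second, "dkaqyn".
(Check on "gospel": → "pelgos" → "bqxsae" ✓)

dkaqyn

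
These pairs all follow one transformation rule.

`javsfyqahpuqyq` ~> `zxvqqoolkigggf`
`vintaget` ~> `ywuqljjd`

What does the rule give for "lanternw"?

uqmjhddb

The rule is to shift every letter 10 places backward in the alphabet (wrapping around), then sort the characters into reverse alphabetical order.
On "lanternw": the first step gives "bqdjuhdm", and the second then gives "uqmjhddb".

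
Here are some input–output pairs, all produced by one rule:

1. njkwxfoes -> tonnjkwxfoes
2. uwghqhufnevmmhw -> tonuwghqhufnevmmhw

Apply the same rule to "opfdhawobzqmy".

tonopfdhawobzqmy

In each case the input is transformed by: prepend "ton".
So "opfdhawobzqmy" becomes "tonopfdhawobzqmy".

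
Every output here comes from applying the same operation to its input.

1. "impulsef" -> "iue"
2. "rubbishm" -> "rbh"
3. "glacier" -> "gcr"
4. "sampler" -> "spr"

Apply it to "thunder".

The pattern: keep one character in every 3, starting at position 1 (positions 1st, 4th, 7th, ...).
On "thunder" that produces "tnr".

tnr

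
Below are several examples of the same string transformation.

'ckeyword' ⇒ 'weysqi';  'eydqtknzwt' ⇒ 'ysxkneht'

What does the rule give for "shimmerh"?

mbcggy

In each case the input is transformed by: delete the last 2 characters, then shift every letter 6 places backward in the alphabet (wrapping around).
On "shimmerh": the first step gives "shimme", and the second then gives "mbcggy".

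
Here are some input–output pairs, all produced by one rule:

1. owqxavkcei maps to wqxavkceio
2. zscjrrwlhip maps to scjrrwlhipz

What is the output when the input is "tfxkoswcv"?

Each output is the input with this applied: move the first character to the end.
For "tfxkoswcv" the result is "fxkoswcvt".

fxkoswcvt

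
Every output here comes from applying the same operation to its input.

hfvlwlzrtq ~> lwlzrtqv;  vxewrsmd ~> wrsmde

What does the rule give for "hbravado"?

In each case the input is transformed by: delete the first 2 characters, then move the first character to the end.
So "hbravado" becomes "avador".
(Check on "hfvlwlzrtq": → "vlwlzrtq" → "lwlzrtqv" ✓)

avador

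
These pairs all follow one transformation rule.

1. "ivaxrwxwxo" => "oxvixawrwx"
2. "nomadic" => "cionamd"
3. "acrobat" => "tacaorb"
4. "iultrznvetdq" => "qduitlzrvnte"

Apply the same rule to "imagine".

enmigai

The transformation: move the last 2 characters to the front (rotate right by 2), then swap each adjacent pair of characters (1↔2, 3↔4, ...).
So "imagine" becomes "enmigai".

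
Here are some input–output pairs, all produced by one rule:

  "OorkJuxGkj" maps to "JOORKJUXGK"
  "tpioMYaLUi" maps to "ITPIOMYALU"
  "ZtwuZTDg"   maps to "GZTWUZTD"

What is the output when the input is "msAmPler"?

The pattern: move the last character to the front, then convert every letter to uppercase.
"msAmPler" → "rmsAmPle" → "RMSAMPLE".

RMSAMPLE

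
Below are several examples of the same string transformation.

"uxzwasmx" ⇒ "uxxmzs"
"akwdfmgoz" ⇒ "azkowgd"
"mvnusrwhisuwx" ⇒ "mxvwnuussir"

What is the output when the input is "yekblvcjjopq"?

yqepkobjlj

In each case the input is transformed by: take characters alternately from the front and the back (1st, last, 2nd, 2nd-last, ...), then delete the last 2 characters.
On "yekblvcjjopq": the first step gives "yqepkobjljvc", and the second then gives "yqepkobjlj".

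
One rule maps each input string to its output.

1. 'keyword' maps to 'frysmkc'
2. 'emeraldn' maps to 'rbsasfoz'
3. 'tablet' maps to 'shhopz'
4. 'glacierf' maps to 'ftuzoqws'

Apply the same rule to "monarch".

qvacbof

The transformation: move the last 2 characters to the front (rotate right by 2), then shift every letter 12 places backward in the alphabet (wrapping around).
"monarch" → "qvacbof".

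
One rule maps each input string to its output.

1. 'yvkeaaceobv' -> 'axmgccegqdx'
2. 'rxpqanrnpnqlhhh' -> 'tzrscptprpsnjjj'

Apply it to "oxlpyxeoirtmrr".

The transformation: shift every letter 2 places forward in the alphabet (wrapping around).
Applying that to "oxlpyxeoirtmrr" gives "qznrazgqktvott".

qznrazgqktvott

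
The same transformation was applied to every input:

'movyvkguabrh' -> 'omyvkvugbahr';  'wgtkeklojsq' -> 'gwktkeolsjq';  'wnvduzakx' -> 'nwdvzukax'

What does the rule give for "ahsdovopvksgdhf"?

hadsvopokvgshdf

The pattern: swap each adjacent pair of characters (1↔2, 3↔4, ...).
"ahsdovopvksgdhf" → "hadsvopokvgshdf".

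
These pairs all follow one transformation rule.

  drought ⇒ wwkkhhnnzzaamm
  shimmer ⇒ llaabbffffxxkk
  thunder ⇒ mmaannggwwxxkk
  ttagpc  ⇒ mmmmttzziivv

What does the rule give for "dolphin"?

Rule — shift every letter 7 places backward in the alphabet (wrapping around), then double every character.
For "dolphin" the result is "wwhheeiiaabbgg".

wwhheeiiaabbgg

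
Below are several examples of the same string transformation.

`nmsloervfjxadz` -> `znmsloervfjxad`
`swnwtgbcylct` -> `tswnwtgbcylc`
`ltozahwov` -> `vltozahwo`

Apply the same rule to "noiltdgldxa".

The transformation: move the last character to the front.
So "noiltdgldxa" becomes "anoiltdgldx".

anoiltdgldx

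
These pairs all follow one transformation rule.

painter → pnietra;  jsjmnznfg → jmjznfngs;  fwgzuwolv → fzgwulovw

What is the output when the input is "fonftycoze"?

ffnytocezo

The pattern: swap each adjacent pair of characters (1↔2, 3↔4, ...), then move the first character to the end.
"fonftycoze" → "ffnytocezo".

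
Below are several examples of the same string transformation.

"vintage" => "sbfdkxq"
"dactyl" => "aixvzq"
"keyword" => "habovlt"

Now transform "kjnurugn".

What's happening: shift every letter 3 places backward in the alphabet (wrapping around), then take characters alternately from the front and the back (1st, last, 2nd, 2nd-last, ...).
"kjnurugn" → "hkgdkrro".

hkgdkrro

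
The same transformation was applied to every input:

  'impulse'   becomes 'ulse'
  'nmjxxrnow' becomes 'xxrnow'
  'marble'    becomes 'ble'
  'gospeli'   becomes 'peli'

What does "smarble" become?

The pattern: delete the first 3 characters.
"smarble" → "rble".

rble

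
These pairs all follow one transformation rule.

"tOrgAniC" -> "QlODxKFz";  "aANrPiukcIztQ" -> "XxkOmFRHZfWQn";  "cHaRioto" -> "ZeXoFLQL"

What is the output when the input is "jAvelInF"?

The rule is to shift every letter 3 places backward in the alphabet (wrapping around), then flip the case of every letter.
Working it through for "jAvelInF": intermediate "gXsbiFkC", final "GxSBIfKc".

GxSBIfKc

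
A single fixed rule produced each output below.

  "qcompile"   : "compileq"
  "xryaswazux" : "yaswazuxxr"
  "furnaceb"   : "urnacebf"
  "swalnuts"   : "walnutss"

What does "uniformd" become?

The rule is to swap the front and back halves of the string, then move the last 3 characters to the front (rotate right by 3).
For "uniformd", step one produces "ormdunif"; step two turns that into "niformdu".

niformdu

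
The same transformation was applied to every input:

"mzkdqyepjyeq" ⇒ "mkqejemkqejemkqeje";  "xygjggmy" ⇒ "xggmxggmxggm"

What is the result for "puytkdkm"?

The pattern: keep every other character starting from the first (positions 1st, 3rd, 5th, ...), then write the whole string 3 times in a row.
Applying both steps to "puytkdkm": "pykk", then "pykkpykkpykk".

pykkpykkpykk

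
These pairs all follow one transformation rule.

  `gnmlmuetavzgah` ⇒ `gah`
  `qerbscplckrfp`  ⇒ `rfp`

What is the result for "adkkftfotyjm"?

In each case the input is transformed by: keep only the last 3 characters.
"adkkftfotyjm" → "yjm".

yjm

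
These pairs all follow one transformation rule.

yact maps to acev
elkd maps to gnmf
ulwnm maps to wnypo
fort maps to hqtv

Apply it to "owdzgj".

qyfbil

What's happening: shift every letter 2 places forward in the alphabet (wrapping around).
Doing the same to "owdzgj": "qyfbil".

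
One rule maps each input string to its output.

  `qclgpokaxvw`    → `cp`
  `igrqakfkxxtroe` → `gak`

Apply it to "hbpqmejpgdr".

bm

The rule is to keep one character in every 3, starting at position 2 (positions 2nd, 5th, 8th, ...), then delete the last 2 characters.
Working it through for "hbpqmejpgdr": intermediate "bmpr", final "bm".
(Check on "qclgpokaxvw": → "cpaw" → "cp" ✓)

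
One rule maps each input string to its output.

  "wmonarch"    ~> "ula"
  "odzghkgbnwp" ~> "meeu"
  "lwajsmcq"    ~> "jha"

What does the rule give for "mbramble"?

The pattern: keep one character in every 3, starting at position 1 (positions 1st, 4th, 7th, ...), then shift every letter 2 places backward in the alphabet (wrapping around).
So "mbramble" becomes "kyj".

kyj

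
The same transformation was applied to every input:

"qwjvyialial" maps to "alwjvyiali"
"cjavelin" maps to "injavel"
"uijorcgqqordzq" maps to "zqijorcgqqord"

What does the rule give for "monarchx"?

hxonarc

The pattern: delete the first character, then move the last 2 characters to the front (rotate right by 2).
For "monarchx", step one produces "onarchx"; step two turns that into "hxonarc".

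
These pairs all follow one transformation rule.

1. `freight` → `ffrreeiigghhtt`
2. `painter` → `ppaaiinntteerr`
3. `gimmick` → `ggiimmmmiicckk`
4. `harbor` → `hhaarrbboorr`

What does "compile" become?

ccoommppiillee

The rule is to double every character.
For "compile" the result is "ccoommppiillee".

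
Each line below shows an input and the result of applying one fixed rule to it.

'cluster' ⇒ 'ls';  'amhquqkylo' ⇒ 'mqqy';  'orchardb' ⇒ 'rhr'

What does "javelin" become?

The transformation: keep every other character starting from the second (positions 2nd, 4th, 6th, ...), then delete the last character.
For "javelin" the result is "ae".

ae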